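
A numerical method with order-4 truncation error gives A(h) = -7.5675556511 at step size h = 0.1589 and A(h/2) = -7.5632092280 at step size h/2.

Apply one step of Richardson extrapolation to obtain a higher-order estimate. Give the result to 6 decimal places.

-7.562919

With r = 4 the leading error scales as h^4, so the weight is 2^4 = 16.
16×(-7.5632092280) = -121.0113476480; (-121.0113476480) − (-7.5675556511) = -113.4437919969
Denominator 16 − 1 = 15.
So the Richardson estimate is -7.5629194665.
Gap between inputs: 4.346e-03; correction applied: +0.0002897615.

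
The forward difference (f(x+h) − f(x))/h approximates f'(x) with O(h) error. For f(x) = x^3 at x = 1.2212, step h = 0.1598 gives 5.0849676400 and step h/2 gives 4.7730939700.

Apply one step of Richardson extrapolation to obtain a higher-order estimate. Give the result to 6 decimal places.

4.461220

The method has order 1: 2^1 = 2.
2 × 4.7730939700 − 5.0849676400 = 4.4612203000
Denominator 2 − 1 = 1.
Result: 4.4612203000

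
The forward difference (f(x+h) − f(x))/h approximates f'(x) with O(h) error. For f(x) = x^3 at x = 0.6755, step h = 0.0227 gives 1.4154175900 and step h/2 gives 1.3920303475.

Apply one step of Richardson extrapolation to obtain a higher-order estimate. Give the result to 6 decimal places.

Leading term ∝ h^1; use weight 2 = 2^1.
2*1.3920303475 − 1.4154175900 = 1.3686431050
Denominator 2 − 1 = 1.
1.3686431050 ÷ 1 = 1.3686431050

1.368643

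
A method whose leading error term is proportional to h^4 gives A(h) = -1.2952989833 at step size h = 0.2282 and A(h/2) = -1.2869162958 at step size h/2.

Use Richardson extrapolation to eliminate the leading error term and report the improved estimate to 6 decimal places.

-1.286357

Order 4 gives 2^r = 16 and 2^r − 1 = 15.
16 × (-1.2869162958) = -20.5906607328; subtract (-1.2952989833) → -19.2953617495
Divide by 2^4 − 1 = 15.
(16 × (-1.2869162958) − (-1.2952989833))/(16 − 1) = -1.2863574500
Shift from A(h/2): +0.0005588458.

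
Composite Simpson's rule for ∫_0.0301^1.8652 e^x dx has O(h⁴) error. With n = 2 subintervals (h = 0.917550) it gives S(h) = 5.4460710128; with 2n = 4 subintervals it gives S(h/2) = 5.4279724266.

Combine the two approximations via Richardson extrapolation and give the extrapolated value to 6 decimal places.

5.426766

r = 4, so 2^r = 16.
Numerator 16×A(h/2) − A(h) = 16×5.4279724266 − 5.4460710128 = 81.4014878128
81.4014878128 ÷ 15 = 5.4267658542
Shift from A(h/2): −0.0012065724.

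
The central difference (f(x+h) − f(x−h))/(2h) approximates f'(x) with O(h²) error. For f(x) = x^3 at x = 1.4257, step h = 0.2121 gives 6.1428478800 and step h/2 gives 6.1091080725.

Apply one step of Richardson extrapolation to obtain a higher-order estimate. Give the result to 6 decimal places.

6.097861

r = 2: numerator weight 4, denominator 3.
Numerator 4 × A(h/2) − A(h) = 4 × 6.1091080725 − 6.1428478800 = 18.2935844100
R = 18.2935844100/3 = 6.0978614700
Shift from A(h/2): −0.0112466025.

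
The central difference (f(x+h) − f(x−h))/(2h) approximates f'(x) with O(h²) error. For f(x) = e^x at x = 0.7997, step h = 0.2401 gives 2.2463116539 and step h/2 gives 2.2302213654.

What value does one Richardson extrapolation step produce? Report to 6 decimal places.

With r = 2 the leading error scales as h^2, so the weight is 2^2 = 4.
4·2.2302213654 = 8.9208854616; 8.9208854616 − 2.2463116539 = 6.6745738077
R = 6.6745738077/3 = 2.2248579359
Gap between inputs: 1.609e-02; correction applied: −0.0053634295.

2.224858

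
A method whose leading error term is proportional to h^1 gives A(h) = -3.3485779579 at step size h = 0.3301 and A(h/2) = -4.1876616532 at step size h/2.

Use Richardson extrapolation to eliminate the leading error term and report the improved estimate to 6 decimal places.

-5.026745

The method has order 1: 2^1 = 2.
Numerator 2*A(h/2) − A(h) = 2*(-4.1876616532) − (-3.3485779579) = -5.0267453485
Denominator 2 − 1 = 1.
So the Richardson estimate is -5.0267453485.
Correction |R − A(h/2)| = 8.391e-01; gap |A(h/2) − A(h)| = 8.391e-01.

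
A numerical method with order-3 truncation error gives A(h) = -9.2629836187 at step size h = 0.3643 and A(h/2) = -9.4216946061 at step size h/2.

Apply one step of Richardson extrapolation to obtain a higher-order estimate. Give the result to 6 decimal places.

-9.444368

Order 3 gives 2^r = 8 and 2^r − 1 = 7.
8 × (-9.4216946061) = -75.3735568488; subtract (-9.2629836187) → -66.1105732301
Divide by 2^3 − 1 = 7.
(8 × (-9.4216946061) − (-9.2629836187))/(8 − 1) = -9.4443676043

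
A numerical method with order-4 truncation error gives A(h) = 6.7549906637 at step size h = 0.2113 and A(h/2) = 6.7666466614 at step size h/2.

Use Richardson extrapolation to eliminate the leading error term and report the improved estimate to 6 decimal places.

6.767424

r = 4: numerator weight 16, denominator 15.
16·6.7666466614 = 108.2663465824; subtract 6.7549906637 → 101.5113559187
R = 101.5113559187/15 = 6.7674237279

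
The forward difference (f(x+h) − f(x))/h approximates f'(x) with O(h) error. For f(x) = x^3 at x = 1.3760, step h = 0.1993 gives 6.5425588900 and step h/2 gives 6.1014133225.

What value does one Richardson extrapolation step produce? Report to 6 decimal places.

Error is O(h^1); halving h shrinks it by 2^1 = 2.
Weighted: 12.2028266450 − 6.5425588900 = 5.6602677550
Denominator 2 − 1 = 1.
So the Richardson estimate is 5.6602677550.

5.660268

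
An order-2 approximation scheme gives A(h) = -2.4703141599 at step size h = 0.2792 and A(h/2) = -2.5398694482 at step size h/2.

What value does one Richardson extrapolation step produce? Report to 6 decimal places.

Leading term ∝ h^2; use weight 4 = 2^2.
4*(-2.5398694482) = -10.1594777928; subtract (-2.4703141599) → -7.6891636329
Extrapolated: (-7.6891636329) / 3 = -2.5630545443
Gap between inputs: 6.956e-02; correction applied: −0.0231850961.

-2.563055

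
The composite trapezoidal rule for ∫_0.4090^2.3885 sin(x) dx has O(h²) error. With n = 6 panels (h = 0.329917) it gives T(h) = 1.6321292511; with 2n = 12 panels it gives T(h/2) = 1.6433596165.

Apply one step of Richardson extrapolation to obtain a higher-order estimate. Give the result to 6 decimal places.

Order 2 gives 2^r = 4 and 2^r − 1 = 3.
A(h/2) − A(h) = 1.6433596165 − 1.6321292511 = 0.0112303654
Divide by 2^2 − 1 = 3: 0.0112303654/3 = 0.0037434551
R = 1.6433596165 + 0.0037434551 = 1.6471030716
Gap between inputs: 1.123e-02; correction applied: +0.0037434551.

1.647103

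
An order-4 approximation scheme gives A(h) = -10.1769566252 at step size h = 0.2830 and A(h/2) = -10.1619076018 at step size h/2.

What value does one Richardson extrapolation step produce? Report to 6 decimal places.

Error is O(h^4); halving h shrinks it by 2^4 = 16.
16×(-10.1619076018) − (-10.1769566252) = -152.4135650036
(-152.4135650036) ÷ 15 = -10.1609043336
Shift from A(h/2): +0.0010032682.

-10.160904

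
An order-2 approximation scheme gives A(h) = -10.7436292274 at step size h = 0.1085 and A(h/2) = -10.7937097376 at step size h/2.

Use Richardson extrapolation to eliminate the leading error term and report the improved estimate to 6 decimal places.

Method order is 2; weight 2^2 = 4.
4*(-10.7937097376) = -43.1748389504; (-43.1748389504) − (-10.7436292274) = -32.4312097230
(4*(-10.7937097376) − (-10.7436292274))/(4 − 1) = -10.8104032410

-10.810403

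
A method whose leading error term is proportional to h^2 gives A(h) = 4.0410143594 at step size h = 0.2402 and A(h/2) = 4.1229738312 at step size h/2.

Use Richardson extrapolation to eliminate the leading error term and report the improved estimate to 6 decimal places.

With r = 2 the leading error scales as h^2, so the weight is 2^2 = 4.
Numerator 4 × A(h/2) − A(h) = 4 × 4.1229738312 − 4.0410143594 = 12.4508809654
Extrapolated: 12.4508809654 / 3 = 4.1502936551
Shift from A(h/2): +0.0273198239.

4.150294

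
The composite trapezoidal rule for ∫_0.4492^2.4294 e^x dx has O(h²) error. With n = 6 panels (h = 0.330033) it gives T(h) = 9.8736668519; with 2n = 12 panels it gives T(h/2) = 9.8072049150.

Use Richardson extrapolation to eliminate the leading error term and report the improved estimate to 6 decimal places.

9.785051

With r = 2 the leading error scales as h^2, so the weight is 2^2 = 4.
Numerator 4*A(h/2) − A(h) = 4*9.8072049150 − 9.8736668519 = 29.3551528081
Divide by 2^2 − 1 = 3.
Extrapolated: 29.3551528081 / 3 = 9.7850509360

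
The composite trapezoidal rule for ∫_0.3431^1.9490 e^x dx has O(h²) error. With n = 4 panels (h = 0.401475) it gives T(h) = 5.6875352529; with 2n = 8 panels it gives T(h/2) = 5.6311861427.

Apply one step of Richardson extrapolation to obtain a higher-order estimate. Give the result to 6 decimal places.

5.612403

Order 2 gives 2^r = 4 and 2^r − 1 = 3.
4·5.6311861427 = 22.5247445708; subtract 5.6875352529 → 16.8372093179
(4·5.6311861427 − 5.6875352529)/(4 − 1) = 5.6124031060
Shift from A(h/2): −0.0187830367.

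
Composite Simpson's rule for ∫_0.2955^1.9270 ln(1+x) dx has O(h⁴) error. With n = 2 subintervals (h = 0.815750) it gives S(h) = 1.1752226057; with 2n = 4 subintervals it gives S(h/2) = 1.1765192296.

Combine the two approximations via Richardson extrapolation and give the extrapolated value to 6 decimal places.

1.176606

Error is O(h^4); halving h shrinks it by 2^4 = 16.
Numerator 16·A(h/2) − A(h) = 16·1.1765192296 − 1.1752226057 = 17.6490850679
Divide by 2^4 − 1 = 15.
17.6490850679 ÷ 15 = 1.1766056712
Correction |R − A(h/2)| = 8.644e-05; gap |A(h/2) − A(h)| = 1.297e-03.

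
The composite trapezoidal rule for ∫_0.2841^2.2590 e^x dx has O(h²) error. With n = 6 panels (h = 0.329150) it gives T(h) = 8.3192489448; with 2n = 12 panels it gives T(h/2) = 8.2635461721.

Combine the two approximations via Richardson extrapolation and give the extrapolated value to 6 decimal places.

Method order is 2; weight 2^2 = 4.
2^2 × A(h/2) = 33.0541846884; minus A(h) gives 24.7349357436.
Divide by 2^2 − 1 = 3.
R = 24.7349357436/3 = 8.2449785812
Correction |R − A(h/2)| = 1.857e-02; gap |A(h/2) − A(h)| = 5.570e-02.

8.244979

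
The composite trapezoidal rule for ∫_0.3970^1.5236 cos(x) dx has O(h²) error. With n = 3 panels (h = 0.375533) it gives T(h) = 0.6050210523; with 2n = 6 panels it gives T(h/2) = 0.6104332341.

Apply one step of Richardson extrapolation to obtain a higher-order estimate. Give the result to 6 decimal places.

r = 2: numerator weight 4, denominator 3.
Weighted: 2.4417329364 − 0.6050210523 = 1.8367118841
Divide by 2^2 − 1 = 3.
Extrapolated: 1.8367118841 / 3 = 0.6122372947

0.612237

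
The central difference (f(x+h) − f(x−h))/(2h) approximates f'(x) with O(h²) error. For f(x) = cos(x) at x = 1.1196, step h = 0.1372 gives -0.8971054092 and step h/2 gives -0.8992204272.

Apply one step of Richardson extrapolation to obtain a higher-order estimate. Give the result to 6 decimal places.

-0.899925

Leading term ∝ h^2; use weight 4 = 2^2.
2^2·A(h/2) = -3.5968817088; minus A(h) gives -2.6997762996.
(-2.6997762996) ÷ 3 = -0.8999254332
Gap between inputs: 2.115e-03; correction applied: −0.0007050060.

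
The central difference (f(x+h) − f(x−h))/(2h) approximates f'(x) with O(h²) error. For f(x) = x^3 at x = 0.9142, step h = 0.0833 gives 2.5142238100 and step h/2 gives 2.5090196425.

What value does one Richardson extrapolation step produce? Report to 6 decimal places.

The method has order 2: 2^2 = 4.
Numerator 4×A(h/2) − A(h) = 4×2.5090196425 − 2.5142238100 = 7.5218547600
Divide by 2^2 − 1 = 3.
Result: 2.5072849200

2.507285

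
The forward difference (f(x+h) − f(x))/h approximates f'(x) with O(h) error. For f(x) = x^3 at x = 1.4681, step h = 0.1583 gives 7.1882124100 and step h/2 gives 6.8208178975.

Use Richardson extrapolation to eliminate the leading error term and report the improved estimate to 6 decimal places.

6.453423

Order 1 gives 2^r = 2 and 2^r − 1 = 1.
2^1 × A(h/2) = 13.6416357950; minus A(h) gives 6.4534233850.
Denominator 2 − 1 = 1.
Extrapolated: 6.4534233850 / 1 = 6.4534233850
Gap between inputs: 3.674e-01; correction applied: −0.3673945125.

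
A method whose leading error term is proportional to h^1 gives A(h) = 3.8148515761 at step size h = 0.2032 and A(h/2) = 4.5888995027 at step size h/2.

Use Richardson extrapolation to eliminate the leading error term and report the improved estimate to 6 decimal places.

5.362947

The method has order 1: 2^1 = 2.
2 × 4.5888995027 = 9.1777990054; subtract 3.8148515761 → 5.3629474293
5.3629474293 ÷ 1 = 5.3629474293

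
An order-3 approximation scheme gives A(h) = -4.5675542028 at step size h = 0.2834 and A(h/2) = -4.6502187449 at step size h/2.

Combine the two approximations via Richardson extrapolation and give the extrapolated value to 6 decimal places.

-4.662028

r = 3, so 2^r = 8.
8·(-4.6502187449) − (-4.5675542028) = -32.6341957564
Extrapolated: (-32.6341957564) / 7 = -4.6620279652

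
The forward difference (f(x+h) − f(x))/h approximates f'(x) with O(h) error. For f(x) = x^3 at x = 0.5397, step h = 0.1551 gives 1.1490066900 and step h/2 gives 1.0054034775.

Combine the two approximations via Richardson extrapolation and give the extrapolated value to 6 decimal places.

Order 1 gives 2^r = 2 and 2^r − 1 = 1.
Top: 2(1.0054034775) − (1.1490066900) = 0.8618002650
Divide by 2^1 − 1 = 1.
0.8618002650 ÷ 1 = 0.8618002650

0.861800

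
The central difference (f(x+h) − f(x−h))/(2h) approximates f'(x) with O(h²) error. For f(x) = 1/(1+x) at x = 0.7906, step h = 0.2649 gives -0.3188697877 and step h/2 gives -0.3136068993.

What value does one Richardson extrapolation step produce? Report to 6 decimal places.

Method order is 2; weight 2^2 = 4.
2^2·A(h/2) = -1.2544275972; minus A(h) gives -0.9355578095.
Divide by 2^2 − 1 = 3.
Result: -0.3118526032
Gap between inputs: 5.263e-03; correction applied: +0.0017542961.

-0.311853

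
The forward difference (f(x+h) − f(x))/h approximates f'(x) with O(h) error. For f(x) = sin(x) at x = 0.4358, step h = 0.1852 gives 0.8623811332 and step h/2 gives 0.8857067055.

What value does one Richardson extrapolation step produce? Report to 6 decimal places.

0.909032

The method has order 1: 2^1 = 2.
Top: 2(0.8857067055) − (0.8623811332) = 0.9090322778
Divide by 2^1 − 1 = 1.
Extrapolated: 0.9090322778 / 1 = 0.9090322778
Correction |R − A(h/2)| = 2.333e-02; gap |A(h/2) − A(h)| = 2.333e-02.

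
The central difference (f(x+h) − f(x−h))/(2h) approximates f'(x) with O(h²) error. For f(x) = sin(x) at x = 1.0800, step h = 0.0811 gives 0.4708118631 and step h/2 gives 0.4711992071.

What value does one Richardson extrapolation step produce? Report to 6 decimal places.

0.471328

Order 2 gives 2^r = 4 and 2^r − 1 = 3.
2^2*A(h/2) = 1.8847968284; minus A(h) gives 1.4139849653.
Divide by 2^2 − 1 = 3.
Result: 0.4713283218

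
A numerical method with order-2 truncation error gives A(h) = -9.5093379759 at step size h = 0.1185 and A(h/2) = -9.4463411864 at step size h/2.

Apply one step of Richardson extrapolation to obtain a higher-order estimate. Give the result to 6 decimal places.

Leading term ∝ h^2; use weight 4 = 2^2.
Top: 4(-9.4463411864) − (-9.5093379759) = -28.2760267697
Divide by 2^2 − 1 = 3.
Result: -9.4253422566
Gap between inputs: 6.300e-02; correction applied: +0.0209989298.

-9.425342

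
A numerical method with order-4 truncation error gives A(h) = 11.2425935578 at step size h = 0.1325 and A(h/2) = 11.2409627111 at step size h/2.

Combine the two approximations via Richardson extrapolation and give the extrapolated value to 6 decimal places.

11.240854

r = 4, so 2^r = 16.
Difference of the inputs: 11.2409627111 − 11.2425935578 = -0.0016308467
Divide by 2^4 − 1 = 15: (-0.0016308467)/15 = -0.0001087231
R = A(h/2) + (A(h/2) − A(h))/15 = 11.2409627111 − 0.0001087231 = 11.2408539880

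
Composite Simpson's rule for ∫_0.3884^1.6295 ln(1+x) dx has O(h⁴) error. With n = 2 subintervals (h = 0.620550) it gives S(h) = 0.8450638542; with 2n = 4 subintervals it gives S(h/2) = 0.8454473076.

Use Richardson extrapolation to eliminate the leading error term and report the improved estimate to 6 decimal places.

r = 4: numerator weight 16, denominator 15.
2^4·A(h/2) = 13.5271569216; minus A(h) gives 12.6820930674.
Divide by 2^4 − 1 = 15.
So the Richardson estimate is 0.8454728712.
Gap between inputs: 3.835e-04; correction applied: +0.0000255636.

0.845473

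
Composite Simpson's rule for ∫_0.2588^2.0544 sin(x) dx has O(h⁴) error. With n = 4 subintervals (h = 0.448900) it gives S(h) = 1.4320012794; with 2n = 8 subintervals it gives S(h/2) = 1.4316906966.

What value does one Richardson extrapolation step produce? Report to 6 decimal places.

1.431670

r = 4: numerator weight 16, denominator 15.
16×1.4316906966 − 1.4320012794 = 21.4750498662
Extrapolated: 21.4750498662 / 15 = 1.4316699911
Shift from A(h/2): −0.0000207055.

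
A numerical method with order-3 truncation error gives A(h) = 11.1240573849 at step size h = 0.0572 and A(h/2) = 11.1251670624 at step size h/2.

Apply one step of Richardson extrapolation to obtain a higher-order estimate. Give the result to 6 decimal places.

Method order is 3; weight 2^3 = 8.
8×11.1251670624 = 89.0013364992; 89.0013364992 − 11.1240573849 = 77.8772791143
Extrapolated: 77.8772791143 / 7 = 11.1253255878
Correction |R − A(h/2)| = 1.585e-04; gap |A(h/2) − A(h)| = 1.110e-03.

11.125326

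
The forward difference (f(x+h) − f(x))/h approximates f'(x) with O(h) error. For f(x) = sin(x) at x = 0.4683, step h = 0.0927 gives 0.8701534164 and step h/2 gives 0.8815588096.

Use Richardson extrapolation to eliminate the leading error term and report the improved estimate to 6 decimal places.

r = 1: numerator weight 2, denominator 1.
Numerator 2·A(h/2) − A(h) = 2·0.8815588096 − 0.8701534164 = 0.8929642028
Divide by 2^1 − 1 = 1.
R = 0.8929642028/1 = 0.8929642028

0.892964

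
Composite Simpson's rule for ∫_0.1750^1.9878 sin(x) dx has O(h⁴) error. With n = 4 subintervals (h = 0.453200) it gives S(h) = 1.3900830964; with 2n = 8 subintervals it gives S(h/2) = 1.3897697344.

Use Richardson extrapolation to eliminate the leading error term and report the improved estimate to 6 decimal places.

1.389749

With r = 4 the leading error scales as h^4, so the weight is 2^4 = 16.
Difference of the inputs: 1.3897697344 − 1.3900830964 = -0.0003133620
Divide by 2^4 − 1 = 15: (-0.0003133620)/15 = -0.0000208908
R = A(h/2) + (A(h/2) − A(h))/15 = 1.3897697344 − 0.0000208908 = 1.3897488436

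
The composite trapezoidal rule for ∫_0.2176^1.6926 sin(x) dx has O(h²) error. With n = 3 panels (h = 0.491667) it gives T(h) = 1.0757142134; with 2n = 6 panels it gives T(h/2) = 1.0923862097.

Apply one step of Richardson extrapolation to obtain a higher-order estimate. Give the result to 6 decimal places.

Leading term ∝ h^2; use weight 4 = 2^2.
Top: 4(1.0923862097) − (1.0757142134) = 3.2938306254
Denominator 4 − 1 = 3.
Result: 1.0979435418

1.097944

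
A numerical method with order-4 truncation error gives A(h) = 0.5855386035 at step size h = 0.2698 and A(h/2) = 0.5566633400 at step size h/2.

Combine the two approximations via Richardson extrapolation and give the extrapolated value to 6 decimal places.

0.554738

Error is O(h^4); halving h shrinks it by 2^4 = 16.
2^4×A(h/2) = 8.9066134400; minus A(h) gives 8.3210748365.
8.3210748365 ÷ 15 = 0.5547383224
Gap between inputs: 2.888e-02; correction applied: −0.0019250176.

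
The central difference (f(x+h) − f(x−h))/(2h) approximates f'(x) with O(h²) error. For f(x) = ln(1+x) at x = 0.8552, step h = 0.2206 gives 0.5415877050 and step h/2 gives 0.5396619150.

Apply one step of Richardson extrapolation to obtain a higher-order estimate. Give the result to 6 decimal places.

0.539020

Leading term ∝ h^2; use weight 4 = 2^2.
Top: 4(0.5396619150) − (0.5415877050) = 1.6170599550
Divide by 2^2 − 1 = 3.
Result: 0.5390199850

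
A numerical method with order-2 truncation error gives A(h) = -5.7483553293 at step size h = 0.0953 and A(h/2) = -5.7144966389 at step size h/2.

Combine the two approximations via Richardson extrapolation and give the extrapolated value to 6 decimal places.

r = 2, so 2^r = 4.
4·(-5.7144966389) = -22.8579865556; (-22.8579865556) − (-5.7483553293) = -17.1096312263
(4·(-5.7144966389) − (-5.7483553293))/(4 − 1) = -5.7032104088
Gap between inputs: 3.386e-02; correction applied: +0.0112862301.

-5.703210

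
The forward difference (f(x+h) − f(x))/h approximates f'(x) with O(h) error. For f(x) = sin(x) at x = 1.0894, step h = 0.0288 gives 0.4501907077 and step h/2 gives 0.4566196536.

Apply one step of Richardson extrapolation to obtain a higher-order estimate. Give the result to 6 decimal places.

Error is O(h^1); halving h shrinks it by 2^1 = 2.
2^1·A(h/2) = 0.9132393072; minus A(h) gives 0.4630485995.
Divide by 2^1 − 1 = 1.
R = 0.4630485995/1 = 0.4630485995

0.463049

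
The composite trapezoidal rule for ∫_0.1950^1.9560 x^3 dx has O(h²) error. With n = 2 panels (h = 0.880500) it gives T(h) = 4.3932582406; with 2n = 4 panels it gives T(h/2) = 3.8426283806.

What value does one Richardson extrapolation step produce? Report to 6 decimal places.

3.659085

Leading term ∝ h^2; use weight 4 = 2^2.
Difference of the inputs: 3.8426283806 − 4.3932582406 = -0.5506298600
Divide by 2^2 − 1 = 3: (-0.5506298600)/3 = -0.1835432867
R = A(h/2) + (A(h/2) − A(h))/3 = 3.8426283806 − 0.1835432867 = 3.6590850939
Correction |R − A(h/2)| = 1.835e-01; gap |A(h/2) − A(h)| = 5.506e-01.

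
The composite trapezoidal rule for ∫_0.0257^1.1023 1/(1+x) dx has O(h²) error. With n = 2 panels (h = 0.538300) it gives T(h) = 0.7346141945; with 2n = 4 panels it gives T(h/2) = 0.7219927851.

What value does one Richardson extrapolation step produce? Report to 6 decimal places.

The method has order 2: 2^2 = 4.
4*0.7219927851 = 2.8879711404; subtract 0.7346141945 → 2.1533569459
2.1533569459 ÷ 3 = 0.7177856486
Gap between inputs: 1.262e-02; correction applied: −0.0042071365.

0.717786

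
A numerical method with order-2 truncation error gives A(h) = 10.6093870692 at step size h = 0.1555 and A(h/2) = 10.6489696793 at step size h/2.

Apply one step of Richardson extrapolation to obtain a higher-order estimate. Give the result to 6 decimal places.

With r = 2 the leading error scales as h^2, so the weight is 2^2 = 4.
Weighted: 42.5958787172 − 10.6093870692 = 31.9864916480
(4·10.6489696793 − 10.6093870692)/(4 − 1) = 10.6621638827
Shift from A(h/2): +0.0131942034.

10.662164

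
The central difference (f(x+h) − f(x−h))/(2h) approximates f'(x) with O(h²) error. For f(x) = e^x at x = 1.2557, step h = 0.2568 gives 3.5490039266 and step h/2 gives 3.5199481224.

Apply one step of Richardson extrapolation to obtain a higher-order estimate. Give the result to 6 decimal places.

r = 2, so 2^r = 4.
Numerator 4*A(h/2) − A(h) = 4*3.5199481224 − 3.5490039266 = 10.5307885630
Divide by 2^2 − 1 = 3.
(4*3.5199481224 − 3.5490039266)/(4 − 1) = 3.5102628543

3.510263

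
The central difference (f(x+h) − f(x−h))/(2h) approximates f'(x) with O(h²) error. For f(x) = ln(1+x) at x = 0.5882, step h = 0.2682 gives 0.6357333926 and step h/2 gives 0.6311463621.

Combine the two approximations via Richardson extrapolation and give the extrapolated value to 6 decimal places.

0.629617

r = 2, so 2^r = 4.
Top: 4(0.6311463621) − (0.6357333926) = 1.8888520558
1.8888520558 ÷ 3 = 0.6296173519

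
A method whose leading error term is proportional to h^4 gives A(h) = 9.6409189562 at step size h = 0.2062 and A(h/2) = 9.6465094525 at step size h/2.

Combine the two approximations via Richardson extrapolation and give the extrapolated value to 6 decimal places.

r = 4, so 2^r = 16.
16*9.6465094525 = 154.3441512400; subtract 9.6409189562 → 144.7032322838
Extrapolated: 144.7032322838 / 15 = 9.6468821523

9.646882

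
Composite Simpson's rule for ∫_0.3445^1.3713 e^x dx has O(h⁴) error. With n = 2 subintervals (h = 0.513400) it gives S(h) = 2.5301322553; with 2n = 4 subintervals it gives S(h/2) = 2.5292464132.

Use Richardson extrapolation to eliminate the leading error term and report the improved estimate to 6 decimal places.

2.529187

With r = 4 the leading error scales as h^4, so the weight is 2^4 = 16.
Difference of the inputs: 2.5292464132 − 2.5301322553 = -0.0008858421
Divide by 2^4 − 1 = 15: (-0.0008858421)/15 = -0.0000590561
R = 2.5292464132 − 0.0000590561 = 2.5291873571
Shift from A(h/2): −0.0000590561.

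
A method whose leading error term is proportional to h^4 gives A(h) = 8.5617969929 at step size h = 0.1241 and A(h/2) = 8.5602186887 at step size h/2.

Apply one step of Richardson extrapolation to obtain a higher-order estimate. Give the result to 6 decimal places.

8.560113

Error is O(h^4); halving h shrinks it by 2^4 = 16.
A(h/2) − A(h) = 8.5602186887 − 8.5617969929 = -0.0015783042
Correction (A(h/2) − A(h))/(16 − 1) = (-0.0015783042)/15 = -0.0001052203
R = 8.5602186887 − 0.0001052203 = 8.5601134684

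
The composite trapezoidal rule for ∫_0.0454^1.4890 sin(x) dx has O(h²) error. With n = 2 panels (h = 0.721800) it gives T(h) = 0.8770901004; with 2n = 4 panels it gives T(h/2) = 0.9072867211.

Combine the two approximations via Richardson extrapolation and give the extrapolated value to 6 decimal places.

The method has order 2: 2^2 = 4.
Numerator 4·A(h/2) − A(h) = 4·0.9072867211 − 0.8770901004 = 2.7520567840
(4·0.9072867211 − 0.8770901004)/(4 − 1) = 0.9173522613
Correction |R − A(h/2)| = 1.007e-02; gap |A(h/2) − A(h)| = 3.020e-02.

0.917352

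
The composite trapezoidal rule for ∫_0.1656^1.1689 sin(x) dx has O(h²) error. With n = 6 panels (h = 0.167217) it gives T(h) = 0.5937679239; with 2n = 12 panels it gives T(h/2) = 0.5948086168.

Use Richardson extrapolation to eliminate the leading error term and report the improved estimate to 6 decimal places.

0.595156

The method has order 2: 2^2 = 4.
2^2·A(h/2) = 2.3792344672; minus A(h) gives 1.7854665433.
R = 1.7854665433/3 = 0.5951555144
Shift from A(h/2): +0.0003468976.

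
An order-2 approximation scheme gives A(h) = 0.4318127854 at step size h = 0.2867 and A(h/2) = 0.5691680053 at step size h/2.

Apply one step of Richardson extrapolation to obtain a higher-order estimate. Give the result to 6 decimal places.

0.614953

Leading term ∝ h^2; use weight 4 = 2^2.
Weighted: 2.2766720212 − 0.4318127854 = 1.8448592358
1.8448592358 ÷ 3 = 0.6149530786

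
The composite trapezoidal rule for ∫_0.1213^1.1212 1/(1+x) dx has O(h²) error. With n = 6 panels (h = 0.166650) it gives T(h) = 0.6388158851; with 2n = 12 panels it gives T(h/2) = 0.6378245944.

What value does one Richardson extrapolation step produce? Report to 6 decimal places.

The method has order 2: 2^2 = 4.
4*0.6378245944 − 0.6388158851 = 1.9124824925
Denominator 4 − 1 = 3.
1.9124824925 ÷ 3 = 0.6374941642

0.637494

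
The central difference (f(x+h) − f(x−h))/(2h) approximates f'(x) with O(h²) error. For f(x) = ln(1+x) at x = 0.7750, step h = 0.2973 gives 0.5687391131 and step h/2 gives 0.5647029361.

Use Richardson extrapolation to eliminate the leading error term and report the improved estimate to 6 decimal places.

With r = 2 the leading error scales as h^2, so the weight is 2^2 = 4.
4 × 0.5647029361 − 0.5687391131 = 1.6900726313
1.6900726313 ÷ 3 = 0.5633575438

0.563358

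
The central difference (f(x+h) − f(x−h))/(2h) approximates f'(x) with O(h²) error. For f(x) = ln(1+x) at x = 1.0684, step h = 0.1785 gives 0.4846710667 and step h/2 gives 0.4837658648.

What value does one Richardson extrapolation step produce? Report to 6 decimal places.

r = 2, so 2^r = 4.
4*0.4837658648 = 1.9350634592; 1.9350634592 − 0.4846710667 = 1.4503923925
(4*0.4837658648 − 0.4846710667)/(4 − 1) = 0.4834641308
Gap between inputs: 9.052e-04; correction applied: −0.0003017340.

0.483464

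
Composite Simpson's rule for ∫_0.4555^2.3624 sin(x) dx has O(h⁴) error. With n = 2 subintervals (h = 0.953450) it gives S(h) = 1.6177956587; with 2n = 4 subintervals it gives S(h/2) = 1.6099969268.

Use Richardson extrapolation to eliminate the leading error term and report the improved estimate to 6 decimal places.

1.609477

Leading term ∝ h^4; use weight 16 = 2^4.
2^4 × A(h/2) = 25.7599508288; minus A(h) gives 24.1421551701.
Divide by 2^4 − 1 = 15.
(16 × 1.6099969268 − 1.6177956587)/(16 − 1) = 1.6094770113
Gap between inputs: 7.799e-03; correction applied: −0.0005199155.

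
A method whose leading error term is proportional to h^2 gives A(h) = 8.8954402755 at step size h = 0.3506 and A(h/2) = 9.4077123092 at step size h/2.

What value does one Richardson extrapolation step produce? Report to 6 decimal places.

With r = 2 the leading error scales as h^2, so the weight is 2^2 = 4.
Top: 4(9.4077123092) − (8.8954402755) = 28.7354089613
R = 28.7354089613/3 = 9.5784696538
Correction |R − A(h/2)| = 1.708e-01; gap |A(h/2) − A(h)| = 5.123e-01.

9.578470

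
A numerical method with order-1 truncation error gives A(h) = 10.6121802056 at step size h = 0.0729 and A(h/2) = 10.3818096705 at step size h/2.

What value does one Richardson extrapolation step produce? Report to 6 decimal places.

r = 1: numerator weight 2, denominator 1.
2 × 10.3818096705 = 20.7636193410; 20.7636193410 − 10.6121802056 = 10.1514391354
Divide by 2^1 − 1 = 1.
(2 × 10.3818096705 − 10.6121802056)/(2 − 1) = 10.1514391354

10.151439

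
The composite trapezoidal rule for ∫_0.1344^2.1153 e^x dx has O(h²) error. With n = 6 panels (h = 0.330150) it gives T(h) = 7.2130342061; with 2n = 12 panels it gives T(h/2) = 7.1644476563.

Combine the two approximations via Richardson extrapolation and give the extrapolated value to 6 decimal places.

With r = 2 the leading error scales as h^2, so the weight is 2^2 = 4.
Difference of the inputs: 7.1644476563 − 7.2130342061 = -0.0485865498
Divide by 2^2 − 1 = 3: (-0.0485865498)/3 = -0.0161955166
R = 7.1644476563 − 0.0161955166 = 7.1482521397

7.148252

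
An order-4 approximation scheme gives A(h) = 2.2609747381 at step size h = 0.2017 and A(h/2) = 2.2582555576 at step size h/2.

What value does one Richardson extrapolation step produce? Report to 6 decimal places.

2.258074

Error is O(h^4); halving h shrinks it by 2^4 = 16.
A(h/2) − A(h) = 2.2582555576 − 2.2609747381 = -0.0027191805
Divide by 2^4 − 1 = 15: (-0.0027191805)/15 = -0.0001812787
R = A(h/2) + (A(h/2) − A(h))/15 = 2.2582555576 − 0.0001812787 = 2.2580742789
Correction |R − A(h/2)| = 1.813e-04; gap |A(h/2) − A(h)| = 2.719e-03.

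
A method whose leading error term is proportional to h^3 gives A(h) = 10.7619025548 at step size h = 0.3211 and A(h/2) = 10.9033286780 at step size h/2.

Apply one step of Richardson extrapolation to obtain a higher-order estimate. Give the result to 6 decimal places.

10.923532

Method order is 3; weight 2^3 = 8.
8×10.9033286780 − 10.7619025548 = 76.4647268692
Denominator 8 − 1 = 7.
Extrapolated: 76.4647268692 / 7 = 10.9235324099
Correction |R − A(h/2)| = 2.020e-02; gap |A(h/2) − A(h)| = 1.414e-01.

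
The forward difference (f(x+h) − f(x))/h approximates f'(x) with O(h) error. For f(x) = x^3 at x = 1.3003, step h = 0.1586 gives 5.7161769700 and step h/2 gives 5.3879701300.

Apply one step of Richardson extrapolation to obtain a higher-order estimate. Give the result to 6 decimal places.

r = 1: numerator weight 2, denominator 1.
2 × 5.3879701300 − 5.7161769700 = 5.0597632900
Denominator 2 − 1 = 1.
5.0597632900 ÷ 1 = 5.0597632900

5.059763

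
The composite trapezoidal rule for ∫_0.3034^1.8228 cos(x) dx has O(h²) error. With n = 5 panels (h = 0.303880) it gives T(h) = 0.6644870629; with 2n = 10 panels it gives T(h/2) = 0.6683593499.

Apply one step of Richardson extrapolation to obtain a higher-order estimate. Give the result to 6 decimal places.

0.669650

With r = 2 the leading error scales as h^2, so the weight is 2^2 = 4.
Numerator 4·A(h/2) − A(h) = 4·0.6683593499 − 0.6644870629 = 2.0089503367
Denominator 4 − 1 = 3.
R = 2.0089503367/3 = 0.6696501122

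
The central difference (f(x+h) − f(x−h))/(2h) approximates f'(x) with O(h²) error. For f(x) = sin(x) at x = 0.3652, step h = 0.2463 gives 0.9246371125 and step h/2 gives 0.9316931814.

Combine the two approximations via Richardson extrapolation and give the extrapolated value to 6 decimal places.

0.934045

With r = 2 the leading error scales as h^2, so the weight is 2^2 = 4.
4 × 0.9316931814 = 3.7267727256; subtract 0.9246371125 → 2.8021356131
R = 2.8021356131/3 = 0.9340452044
Correction |R − A(h/2)| = 2.352e-03; gap |A(h/2) − A(h)| = 7.056e-03.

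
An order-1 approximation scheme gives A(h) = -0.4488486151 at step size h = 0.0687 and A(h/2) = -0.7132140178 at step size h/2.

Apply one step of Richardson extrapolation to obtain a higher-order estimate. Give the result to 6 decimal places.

-0.977579

r = 1: numerator weight 2, denominator 1.
2×(-0.7132140178) = -1.4264280356; subtract (-0.4488486151) → -0.9775794205
R = (-0.9775794205)/1 = -0.9775794205
Shift from A(h/2): −0.2643654027.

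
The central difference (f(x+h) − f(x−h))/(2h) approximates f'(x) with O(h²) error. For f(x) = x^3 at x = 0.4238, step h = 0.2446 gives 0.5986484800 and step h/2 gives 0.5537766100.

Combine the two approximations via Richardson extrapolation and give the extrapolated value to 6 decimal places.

0.538819

Error is O(h^2); halving h shrinks it by 2^2 = 4.
4 × 0.5537766100 = 2.2151064400; subtract 0.5986484800 → 1.6164579600
R = 1.6164579600/3 = 0.5388193200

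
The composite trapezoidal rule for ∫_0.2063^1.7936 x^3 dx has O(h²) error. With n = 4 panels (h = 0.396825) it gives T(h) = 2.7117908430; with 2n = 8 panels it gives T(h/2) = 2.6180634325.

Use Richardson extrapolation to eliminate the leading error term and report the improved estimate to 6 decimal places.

2.586821

r = 2, so 2^r = 4.
4*2.6180634325 − 2.7117908430 = 7.7604628870
Denominator 4 − 1 = 3.
Result: 2.5868209623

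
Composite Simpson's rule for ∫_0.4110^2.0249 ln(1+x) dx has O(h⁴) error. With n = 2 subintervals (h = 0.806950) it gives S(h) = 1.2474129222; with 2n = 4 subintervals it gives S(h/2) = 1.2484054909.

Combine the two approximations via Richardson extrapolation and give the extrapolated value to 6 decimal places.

1.248472

Order 4 gives 2^r = 16 and 2^r − 1 = 15.
Weighted: 19.9744878544 − 1.2474129222 = 18.7270749322
R = 18.7270749322/15 = 1.2484716621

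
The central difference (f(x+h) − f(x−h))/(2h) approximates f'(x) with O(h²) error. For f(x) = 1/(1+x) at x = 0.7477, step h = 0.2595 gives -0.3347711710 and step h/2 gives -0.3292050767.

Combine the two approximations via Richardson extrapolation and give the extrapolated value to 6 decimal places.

r = 2, so 2^r = 4.
4·(-0.3292050767) = -1.3168203068; (-1.3168203068) − (-0.3347711710) = -0.9820491358
Divide by 2^2 − 1 = 3.
(-0.9820491358) ÷ 3 = -0.3273497119
Correction |R − A(h/2)| = 1.855e-03; gap |A(h/2) − A(h)| = 5.566e-03.

-0.327350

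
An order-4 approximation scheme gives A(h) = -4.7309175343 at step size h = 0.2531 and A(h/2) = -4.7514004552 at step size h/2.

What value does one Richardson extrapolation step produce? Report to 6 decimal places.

-4.752766

Order 4 gives 2^r = 16 and 2^r − 1 = 15.
Difference of the inputs: -4.7514004552 − (-4.7309175343) = -0.0204829209
Divide by 2^4 − 1 = 15: (-0.0204829209)/15 = -0.0013655281
R = A(h/2) + (A(h/2) − A(h))/15 = -4.7514004552 − 0.0013655281 = -4.7527659833
Gap between inputs: 2.048e-02; correction applied: −0.0013655281.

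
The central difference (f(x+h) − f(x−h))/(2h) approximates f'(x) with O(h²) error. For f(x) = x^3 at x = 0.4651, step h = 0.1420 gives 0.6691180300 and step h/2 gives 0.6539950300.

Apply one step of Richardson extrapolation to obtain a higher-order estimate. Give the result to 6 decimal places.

0.648954

Method order is 2; weight 2^2 = 4.
4×0.6539950300 = 2.6159801200; subtract 0.6691180300 → 1.9468620900
(4×0.6539950300 − 0.6691180300)/(4 − 1) = 0.6489540300
Gap between inputs: 1.512e-02; correction applied: −0.0050410000.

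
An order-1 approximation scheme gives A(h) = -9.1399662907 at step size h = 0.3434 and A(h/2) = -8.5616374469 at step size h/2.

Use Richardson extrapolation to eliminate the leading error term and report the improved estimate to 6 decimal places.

-7.983309

The method has order 1: 2^1 = 2.
Numerator 2 × A(h/2) − A(h) = 2 × (-8.5616374469) − (-9.1399662907) = -7.9833086031
(2 × (-8.5616374469) − (-9.1399662907))/(2 − 1) = -7.9833086031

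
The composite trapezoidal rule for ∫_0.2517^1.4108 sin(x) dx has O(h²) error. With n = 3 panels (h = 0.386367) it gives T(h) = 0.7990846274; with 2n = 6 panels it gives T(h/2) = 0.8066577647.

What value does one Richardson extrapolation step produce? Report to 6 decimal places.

Leading term ∝ h^2; use weight 4 = 2^2.
Top: 4(0.8066577647) − (0.7990846274) = 2.4275464314
R = 2.4275464314/3 = 0.8091821438
Shift from A(h/2): +0.0025243791.

0.809182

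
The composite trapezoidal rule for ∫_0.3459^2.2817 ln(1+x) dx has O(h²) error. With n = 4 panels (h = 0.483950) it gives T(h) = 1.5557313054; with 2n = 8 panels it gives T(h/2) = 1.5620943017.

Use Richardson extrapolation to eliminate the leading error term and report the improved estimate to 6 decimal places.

1.564215

r = 2: numerator weight 4, denominator 3.
2^2 × A(h/2) = 6.2483772068; minus A(h) gives 4.6926459014.
(4 × 1.5620943017 − 1.5557313054)/(4 − 1) = 1.5642153005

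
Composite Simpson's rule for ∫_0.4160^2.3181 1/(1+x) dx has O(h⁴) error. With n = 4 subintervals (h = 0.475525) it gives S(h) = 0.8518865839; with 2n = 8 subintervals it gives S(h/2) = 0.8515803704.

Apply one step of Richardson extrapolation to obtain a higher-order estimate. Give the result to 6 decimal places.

r = 4, so 2^r = 16.
16*0.8515803704 = 13.6252859264; subtract 0.8518865839 → 12.7733993425
(16*0.8515803704 − 0.8518865839)/(16 − 1) = 0.8515599562

0.851560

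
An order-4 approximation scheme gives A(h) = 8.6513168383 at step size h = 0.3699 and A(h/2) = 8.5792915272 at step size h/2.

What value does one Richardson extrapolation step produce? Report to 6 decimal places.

8.574490

r = 4, so 2^r = 16.
16 × 8.5792915272 − 8.6513168383 = 128.6173475969
Denominator 16 − 1 = 15.
(16 × 8.5792915272 − 8.6513168383)/(16 − 1) = 8.5744898398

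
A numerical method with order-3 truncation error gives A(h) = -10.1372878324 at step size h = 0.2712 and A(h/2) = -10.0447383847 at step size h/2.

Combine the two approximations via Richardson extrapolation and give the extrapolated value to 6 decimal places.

With r = 3 the leading error scales as h^3, so the weight is 2^3 = 8.
Weighted: (-80.3579070776) − (-10.1372878324) = -70.2206192452
Denominator 8 − 1 = 7.
R = (-70.2206192452)/7 = -10.0315170350
Correction |R − A(h/2)| = 1.322e-02; gap |A(h/2) − A(h)| = 9.255e-02.

-10.031517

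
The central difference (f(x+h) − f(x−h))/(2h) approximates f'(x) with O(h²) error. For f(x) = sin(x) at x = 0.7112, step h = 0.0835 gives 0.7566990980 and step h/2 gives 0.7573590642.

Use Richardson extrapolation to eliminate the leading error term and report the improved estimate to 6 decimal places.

0.757579

Error is O(h^2); halving h shrinks it by 2^2 = 4.
4 × 0.7573590642 = 3.0294362568; 3.0294362568 − 0.7566990980 = 2.2727371588
(4 × 0.7573590642 − 0.7566990980)/(4 − 1) = 0.7575790529
Gap between inputs: 6.600e-04; correction applied: +0.0002199887.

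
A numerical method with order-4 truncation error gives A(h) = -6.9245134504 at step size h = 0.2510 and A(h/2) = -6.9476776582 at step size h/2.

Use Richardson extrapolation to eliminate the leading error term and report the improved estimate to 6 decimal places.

-6.949222

Method order is 4; weight 2^4 = 16.
16*(-6.9476776582) − (-6.9245134504) = -104.2383290808
R = (-104.2383290808)/15 = -6.9492219387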